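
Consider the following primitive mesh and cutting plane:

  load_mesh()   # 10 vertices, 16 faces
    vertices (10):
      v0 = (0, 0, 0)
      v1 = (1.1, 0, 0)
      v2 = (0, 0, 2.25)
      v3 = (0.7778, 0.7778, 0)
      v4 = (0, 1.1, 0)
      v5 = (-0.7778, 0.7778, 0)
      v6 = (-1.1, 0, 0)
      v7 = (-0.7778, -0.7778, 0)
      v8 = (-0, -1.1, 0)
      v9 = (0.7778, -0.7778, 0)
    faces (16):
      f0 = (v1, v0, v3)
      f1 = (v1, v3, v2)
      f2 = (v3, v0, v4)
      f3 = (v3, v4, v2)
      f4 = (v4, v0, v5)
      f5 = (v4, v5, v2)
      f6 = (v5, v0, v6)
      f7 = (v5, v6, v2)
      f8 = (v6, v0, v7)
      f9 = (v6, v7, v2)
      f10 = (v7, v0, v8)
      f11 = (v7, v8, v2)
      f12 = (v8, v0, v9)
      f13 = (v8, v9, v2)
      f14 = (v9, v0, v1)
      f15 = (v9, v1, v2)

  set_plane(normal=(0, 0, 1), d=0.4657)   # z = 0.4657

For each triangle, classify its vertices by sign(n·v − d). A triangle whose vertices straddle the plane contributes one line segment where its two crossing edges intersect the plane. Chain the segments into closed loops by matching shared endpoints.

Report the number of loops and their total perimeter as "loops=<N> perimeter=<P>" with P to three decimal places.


Straddling triangles (8 of 16):
  (v1,v3,v2) [--+] → (0.616813, 0.616813, 0.4657)–(0.872324, 0, 0.4657)  len=0.6676
  (v3,v4,v2) [--+] → (0, 0.872324, 0.4657)–(0.616813, 0.616813, 0.4657)  len=0.6676
  (v4,v5,v2) [--+] → (-0.616813, 0.616813, 0.4657)–(0, 0.872324, 0.4657)  len=0.6676
  (v5,v6,v2) [--+] → (-0.872324, 0, 0.4657)–(-0.616813, 0.616813, 0.4657)  len=0.6676
  (v6,v7,v2) [--+] → (-0.616813, -0.616813, 0.4657)–(-0.872324, 0, 0.4657)  len=0.6676
  (v7,v8,v2) [--+] → (0, -0.872324, 0.4657)–(-0.616813, -0.616813, 0.4657)  len=0.6676
  (v8,v9,v2) [--+] → (0.616813, -0.616813, 0.4657)–(0, -0.872324, 0.4657)  len=0.6676
  (v9,v1,v2) [--+] → (0.872324, 0, 0.4657)–(0.616813, -0.616813, 0.4657)  len=0.6676

Chained into 1 loop(s):
  loop 1: 8 segments, perimeter = 5.3411
Total perimeter = 5.341

loops=1 perimeter=5.341


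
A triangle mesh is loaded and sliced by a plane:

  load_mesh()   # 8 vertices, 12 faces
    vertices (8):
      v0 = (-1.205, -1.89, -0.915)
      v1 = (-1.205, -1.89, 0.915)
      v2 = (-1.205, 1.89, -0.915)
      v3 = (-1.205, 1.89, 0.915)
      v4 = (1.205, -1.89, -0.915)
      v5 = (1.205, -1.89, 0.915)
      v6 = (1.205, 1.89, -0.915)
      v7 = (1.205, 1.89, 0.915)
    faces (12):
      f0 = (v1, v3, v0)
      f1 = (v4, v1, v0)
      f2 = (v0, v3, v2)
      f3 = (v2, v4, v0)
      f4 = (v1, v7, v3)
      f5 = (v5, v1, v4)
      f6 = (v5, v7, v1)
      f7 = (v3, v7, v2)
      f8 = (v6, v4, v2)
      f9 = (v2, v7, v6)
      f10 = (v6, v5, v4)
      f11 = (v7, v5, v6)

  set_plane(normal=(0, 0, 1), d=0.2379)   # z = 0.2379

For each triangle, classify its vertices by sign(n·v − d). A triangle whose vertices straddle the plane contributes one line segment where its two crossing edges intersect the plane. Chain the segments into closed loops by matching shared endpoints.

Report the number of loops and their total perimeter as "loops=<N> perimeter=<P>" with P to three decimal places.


Straddling triangles (8 of 12):
  (v1,v3,v0) [++-] → (-1.205, 0.4914, 0.2379)–(-1.205, -1.89, 0.2379)  len=2.3814
  (v4,v1,v0) [-+-] → (-0.3133, -1.89, 0.2379)–(-1.205, -1.89, 0.2379)  len=0.8917
  (v0,v3,v2) [-+-] → (-1.205, 0.4914, 0.2379)–(-1.205, 1.89, 0.2379)  len=1.3986
  (v5,v1,v4) [++-] → (-0.3133, -1.89, 0.2379)–(1.205, -1.89, 0.2379)  len=1.5183
  (v3,v7,v2) [++-] → (0.3133, 1.89, 0.2379)–(-1.205, 1.89, 0.2379)  len=1.5183
  (v2,v7,v6) [-+-] → (0.3133, 1.89, 0.2379)–(1.205, 1.89, 0.2379)  len=0.8917
  (v6,v5,v4) [-+-] → (1.205, -0.4914, 0.2379)–(1.205, -1.89, 0.2379)  len=1.3986
  (v7,v5,v6) [++-] → (1.205, -0.4914, 0.2379)–(1.205, 1.89, 0.2379)  len=2.3814

Chained into 1 loop(s):
  loop 1: 8 segments, perimeter = 12.3800
Total perimeter = 12.380

loops=1 perimeter=12.380


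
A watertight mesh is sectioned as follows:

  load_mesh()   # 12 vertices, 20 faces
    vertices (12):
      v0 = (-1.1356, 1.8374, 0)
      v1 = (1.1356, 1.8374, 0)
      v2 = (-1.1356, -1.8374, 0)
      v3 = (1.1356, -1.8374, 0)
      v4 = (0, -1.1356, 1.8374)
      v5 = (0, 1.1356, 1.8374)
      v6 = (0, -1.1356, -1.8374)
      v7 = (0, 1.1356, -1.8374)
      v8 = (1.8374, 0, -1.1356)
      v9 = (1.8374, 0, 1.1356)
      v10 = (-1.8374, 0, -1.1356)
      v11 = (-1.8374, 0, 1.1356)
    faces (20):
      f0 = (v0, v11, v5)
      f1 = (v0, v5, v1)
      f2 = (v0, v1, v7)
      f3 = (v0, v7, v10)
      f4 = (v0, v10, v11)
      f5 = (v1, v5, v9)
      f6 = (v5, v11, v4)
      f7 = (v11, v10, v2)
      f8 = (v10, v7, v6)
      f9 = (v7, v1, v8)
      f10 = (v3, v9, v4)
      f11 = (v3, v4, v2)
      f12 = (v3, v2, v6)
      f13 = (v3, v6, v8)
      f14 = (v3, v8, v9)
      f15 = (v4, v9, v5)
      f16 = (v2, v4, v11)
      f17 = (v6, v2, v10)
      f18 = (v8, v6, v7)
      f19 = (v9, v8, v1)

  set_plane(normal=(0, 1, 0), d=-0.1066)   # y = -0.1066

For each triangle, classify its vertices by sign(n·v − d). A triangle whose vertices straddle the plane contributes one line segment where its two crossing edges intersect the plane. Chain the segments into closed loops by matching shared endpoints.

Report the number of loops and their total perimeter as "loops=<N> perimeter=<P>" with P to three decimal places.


loops=1 perimeter=12.153

Straddling triangles (10 of 20):
  (v5,v11,v4) [++-] → (-1.66492, -0.1066, 1.20148)–(0, -0.1066, 1.8374)  len=1.7822
  (v11,v10,v2) [++-] → (-1.79668, -0.1066, -1.06972)–(-1.79668, -0.1066, 1.06972)  len=2.1394
  (v10,v7,v6) [++-] → (0, -0.1066, -1.8374)–(-1.66492, -0.1066, -1.20148)  len=1.7822
  (v3,v9,v4) [-+-] → (1.79668, -0.1066, 1.06972)–(1.66492, -0.1066, 1.20148)  len=0.1863
  (v3,v6,v8) [--+] → (1.66492, -0.1066, -1.20148)–(1.79668, -0.1066, -1.06972)  len=0.1863
  (v3,v8,v9) [-++] → (1.79668, -0.1066, -1.06972)–(1.79668, -0.1066, 1.06972)  len=2.1394
  (v4,v9,v5) [-++] → (1.66492, -0.1066, 1.20148)–(0, -0.1066, 1.8374)  len=1.7822
  (v2,v4,v11) [--+] → (-1.66492, -0.1066, 1.20148)–(-1.79668, -0.1066, 1.06972)  len=0.1863
  (v6,v2,v10) [--+] → (-1.79668, -0.1066, -1.06972)–(-1.66492, -0.1066, -1.20148)  len=0.1863
  (v8,v6,v7) [+-+] → (1.66492, -0.1066, -1.20148)–(0, -0.1066, -1.8374)  len=1.7822

Chained into 1 loop(s):
  loop 1: 10 segments, perimeter = 12.1532
Total perimeter = 12.153


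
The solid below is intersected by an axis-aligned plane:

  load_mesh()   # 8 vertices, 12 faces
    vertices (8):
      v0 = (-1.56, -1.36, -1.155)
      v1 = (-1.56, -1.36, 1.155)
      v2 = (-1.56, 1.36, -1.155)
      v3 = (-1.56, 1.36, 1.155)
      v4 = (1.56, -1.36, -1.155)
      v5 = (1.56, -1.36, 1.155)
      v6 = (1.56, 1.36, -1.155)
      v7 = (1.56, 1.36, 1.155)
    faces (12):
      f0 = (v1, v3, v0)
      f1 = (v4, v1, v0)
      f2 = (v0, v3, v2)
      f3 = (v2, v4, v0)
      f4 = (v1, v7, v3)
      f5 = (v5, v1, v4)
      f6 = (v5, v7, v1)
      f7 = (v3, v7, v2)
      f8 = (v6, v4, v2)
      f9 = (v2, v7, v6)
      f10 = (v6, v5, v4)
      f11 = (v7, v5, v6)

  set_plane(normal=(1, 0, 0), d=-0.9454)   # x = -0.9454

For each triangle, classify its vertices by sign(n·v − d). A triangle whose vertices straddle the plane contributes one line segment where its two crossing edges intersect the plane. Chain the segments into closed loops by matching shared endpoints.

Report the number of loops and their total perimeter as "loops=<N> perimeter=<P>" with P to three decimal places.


Straddling triangles (8 of 12):
  (v4,v1,v0) [+--] → (-0.9454, -1.36, 0.69996)–(-0.9454, -1.36, -1.155)  len=1.8550
  (v2,v4,v0) [-+-] → (-0.9454, 0.824195, -1.155)–(-0.9454, -1.36, -1.155)  len=2.1842
  (v1,v7,v3) [-+-] → (-0.9454, -0.824195, 1.155)–(-0.9454, 1.36, 1.155)  len=2.1842
  (v5,v1,v4) [+-+] → (-0.9454, -1.36, 1.155)–(-0.9454, -1.36, 0.69996)  len=0.4550
  (v5,v7,v1) [++-] → (-0.9454, -0.824195, 1.155)–(-0.9454, -1.36, 1.155)  len=0.5358
  (v3,v7,v2) [-+-] → (-0.9454, 1.36, 1.155)–(-0.9454, 1.36, -0.69996)  len=1.8550
  (v6,v4,v2) [++-] → (-0.9454, 0.824195, -1.155)–(-0.9454, 1.36, -1.155)  len=0.5358
  (v2,v7,v6) [-++] → (-0.9454, 1.36, -0.69996)–(-0.9454, 1.36, -1.155)  len=0.4550

Chained into 1 loop(s):
  loop 1: 8 segments, perimeter = 10.0600
Total perimeter = 10.060

loops=1 perimeter=10.060


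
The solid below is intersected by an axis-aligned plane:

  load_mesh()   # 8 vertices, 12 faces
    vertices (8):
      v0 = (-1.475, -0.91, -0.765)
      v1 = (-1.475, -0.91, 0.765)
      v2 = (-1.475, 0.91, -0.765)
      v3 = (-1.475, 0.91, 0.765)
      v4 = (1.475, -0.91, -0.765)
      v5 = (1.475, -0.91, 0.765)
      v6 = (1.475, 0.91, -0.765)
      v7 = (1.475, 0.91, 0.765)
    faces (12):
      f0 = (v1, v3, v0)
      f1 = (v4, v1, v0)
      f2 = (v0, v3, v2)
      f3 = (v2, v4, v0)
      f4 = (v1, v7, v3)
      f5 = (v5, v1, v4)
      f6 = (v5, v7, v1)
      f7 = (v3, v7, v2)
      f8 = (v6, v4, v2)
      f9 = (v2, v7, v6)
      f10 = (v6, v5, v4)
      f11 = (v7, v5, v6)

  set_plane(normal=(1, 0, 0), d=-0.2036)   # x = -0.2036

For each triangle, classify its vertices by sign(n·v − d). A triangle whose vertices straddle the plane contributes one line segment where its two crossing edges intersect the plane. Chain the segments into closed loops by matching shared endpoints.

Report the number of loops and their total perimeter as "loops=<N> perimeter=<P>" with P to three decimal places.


Straddling triangles (8 of 12):
  (v4,v1,v0) [+--] → (-0.2036, -0.91, 0.105596)–(-0.2036, -0.91, -0.765)  len=0.8706
  (v2,v4,v0) [-+-] → (-0.2036, 0.125611, -0.765)–(-0.2036, -0.91, -0.765)  len=1.0356
  (v1,v7,v3) [-+-] → (-0.2036, -0.125611, 0.765)–(-0.2036, 0.91, 0.765)  len=1.0356
  (v5,v1,v4) [+-+] → (-0.2036, -0.91, 0.765)–(-0.2036, -0.91, 0.105596)  len=0.6594
  (v5,v7,v1) [++-] → (-0.2036, -0.125611, 0.765)–(-0.2036, -0.91, 0.765)  len=0.7844
  (v3,v7,v2) [-+-] → (-0.2036, 0.91, 0.765)–(-0.2036, 0.91, -0.105596)  len=0.8706
  (v6,v4,v2) [++-] → (-0.2036, 0.125611, -0.765)–(-0.2036, 0.91, -0.765)  len=0.7844
  (v2,v7,v6) [-++] → (-0.2036, 0.91, -0.105596)–(-0.2036, 0.91, -0.765)  len=0.6594

Chained into 1 loop(s):
  loop 1: 8 segments, perimeter = 6.7000
Total perimeter = 6.700

loops=1 perimeter=6.700


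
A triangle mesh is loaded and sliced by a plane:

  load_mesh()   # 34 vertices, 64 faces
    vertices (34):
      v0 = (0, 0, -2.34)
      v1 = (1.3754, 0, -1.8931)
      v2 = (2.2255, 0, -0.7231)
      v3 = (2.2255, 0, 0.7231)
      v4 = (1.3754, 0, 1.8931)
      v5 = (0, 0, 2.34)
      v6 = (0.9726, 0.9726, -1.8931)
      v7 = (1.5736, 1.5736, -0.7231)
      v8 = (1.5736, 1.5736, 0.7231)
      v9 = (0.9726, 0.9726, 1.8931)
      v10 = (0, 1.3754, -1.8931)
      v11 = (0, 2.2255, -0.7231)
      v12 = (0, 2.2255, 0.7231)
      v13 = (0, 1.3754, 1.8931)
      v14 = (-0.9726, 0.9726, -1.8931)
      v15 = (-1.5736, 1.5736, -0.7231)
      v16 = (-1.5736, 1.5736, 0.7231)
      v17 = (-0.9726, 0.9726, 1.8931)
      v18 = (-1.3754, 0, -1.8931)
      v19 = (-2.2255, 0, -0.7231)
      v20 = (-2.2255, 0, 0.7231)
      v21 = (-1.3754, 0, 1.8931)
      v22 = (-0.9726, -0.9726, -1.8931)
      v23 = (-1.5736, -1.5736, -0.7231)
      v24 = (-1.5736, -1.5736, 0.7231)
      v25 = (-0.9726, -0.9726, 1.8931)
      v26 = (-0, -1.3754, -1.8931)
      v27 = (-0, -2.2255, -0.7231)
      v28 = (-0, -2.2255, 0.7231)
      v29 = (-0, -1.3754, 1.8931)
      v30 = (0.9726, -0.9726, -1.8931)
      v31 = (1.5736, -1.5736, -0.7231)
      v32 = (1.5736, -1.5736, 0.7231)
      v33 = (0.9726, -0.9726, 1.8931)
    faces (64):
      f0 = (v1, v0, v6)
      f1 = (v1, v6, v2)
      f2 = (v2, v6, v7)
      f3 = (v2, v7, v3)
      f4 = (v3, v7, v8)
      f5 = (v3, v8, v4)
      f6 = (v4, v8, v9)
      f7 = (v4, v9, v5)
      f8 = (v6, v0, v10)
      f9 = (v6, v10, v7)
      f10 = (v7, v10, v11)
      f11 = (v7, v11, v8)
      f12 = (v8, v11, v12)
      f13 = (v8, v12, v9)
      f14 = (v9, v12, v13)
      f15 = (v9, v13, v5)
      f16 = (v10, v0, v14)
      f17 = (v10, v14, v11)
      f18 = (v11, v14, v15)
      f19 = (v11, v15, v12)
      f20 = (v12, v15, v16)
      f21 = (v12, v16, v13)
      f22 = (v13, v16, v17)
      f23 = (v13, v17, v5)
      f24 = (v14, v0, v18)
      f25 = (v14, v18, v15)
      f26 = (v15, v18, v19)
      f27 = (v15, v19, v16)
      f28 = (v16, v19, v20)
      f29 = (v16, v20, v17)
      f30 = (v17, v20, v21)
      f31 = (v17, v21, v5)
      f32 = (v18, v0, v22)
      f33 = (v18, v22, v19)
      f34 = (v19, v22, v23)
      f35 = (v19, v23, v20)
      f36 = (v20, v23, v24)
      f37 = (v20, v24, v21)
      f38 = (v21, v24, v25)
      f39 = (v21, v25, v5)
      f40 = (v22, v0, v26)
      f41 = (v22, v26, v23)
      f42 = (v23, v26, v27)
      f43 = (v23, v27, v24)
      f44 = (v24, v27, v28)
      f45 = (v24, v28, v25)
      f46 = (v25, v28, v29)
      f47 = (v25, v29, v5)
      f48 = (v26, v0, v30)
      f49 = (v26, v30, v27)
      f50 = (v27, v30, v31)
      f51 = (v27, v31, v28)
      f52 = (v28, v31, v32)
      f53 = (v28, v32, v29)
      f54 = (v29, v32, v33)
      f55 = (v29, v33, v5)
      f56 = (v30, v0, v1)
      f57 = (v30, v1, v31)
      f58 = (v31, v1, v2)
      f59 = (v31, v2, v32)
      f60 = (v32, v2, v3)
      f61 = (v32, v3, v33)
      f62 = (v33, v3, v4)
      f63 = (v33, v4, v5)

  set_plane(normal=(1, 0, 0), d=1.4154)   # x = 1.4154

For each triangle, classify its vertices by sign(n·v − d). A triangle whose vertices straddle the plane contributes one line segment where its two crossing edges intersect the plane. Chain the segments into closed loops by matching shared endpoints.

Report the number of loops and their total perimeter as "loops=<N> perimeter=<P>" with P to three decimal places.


Straddling triangles (18 of 64):
  (v1,v6,v2) [--+] → (1.4154, 0.628864, -1.4796)–(1.4154, 0, -1.83805)  len=0.7238
  (v2,v6,v7) [+-+] → (1.4154, 0.628864, -1.4796)–(1.4154, 1.4154, -1.03108)  len=0.9054
  (v3,v8,v4) [++-] → (1.4154, 0.317578, 1.65697)–(1.4154, 0, 1.83805)  len=0.3656
  (v4,v8,v9) [-+-] → (1.4154, 0.317578, 1.65697)–(1.4154, 1.4154, 1.03108)  len=1.2637
  (v6,v10,v7) [--+] → (1.4154, 1.55367, -0.840725)–(1.4154, 1.4154, -1.03108)  len=0.2353
  (v7,v10,v11) [+--] → (1.4154, 1.55367, -0.840725)–(1.4154, 1.63914, -0.7231)  len=0.1454
  (v7,v11,v8) [+-+] → (1.4154, 1.63914, -0.7231)–(1.4154, 1.63914, 0.577708)  len=1.3008
  (v8,v11,v12) [+--] → (1.4154, 1.63914, 0.577708)–(1.4154, 1.63914, 0.7231)  len=0.1454
  (v8,v12,v9) [+--] → (1.4154, 1.63914, 0.7231)–(1.4154, 1.4154, 1.03108)  len=0.3807
  (v27,v30,v31) [--+] → (1.4154, -1.4154, -1.03108)–(1.4154, -1.63914, -0.7231)  len=0.3807
  (v27,v31,v28) [-+-] → (1.4154, -1.63914, -0.7231)–(1.4154, -1.63914, -0.577708)  len=0.1454
  (v28,v31,v32) [-++] → (1.4154, -1.63914, -0.577708)–(1.4154, -1.63914, 0.7231)  len=1.3008
  (v28,v32,v29) [-+-] → (1.4154, -1.63914, 0.7231)–(1.4154, -1.55367, 0.840725)  len=0.1454
  (v29,v32,v33) [-+-] → (1.4154, -1.55367, 0.840725)–(1.4154, -1.4154, 1.03108)  len=0.2353
  (v30,v1,v31) [--+] → (1.4154, -0.317578, -1.65697)–(1.4154, -1.4154, -1.03108)  len=1.2637
  (v31,v1,v2) [+-+] → (1.4154, -0.317578, -1.65697)–(1.4154, 0, -1.83805)  len=0.3656
  (v32,v3,v33) [++-] → (1.4154, -0.628864, 1.4796)–(1.4154, -1.4154, 1.03108)  len=0.9054
  (v33,v3,v4) [-+-] → (1.4154, -0.628864, 1.4796)–(1.4154, 0, 1.83805)  len=0.7238

Chained into 1 loop(s):
  loop 1: 18 segments, perimeter = 10.9322
Total perimeter = 10.932

loops=1 perimeter=10.932


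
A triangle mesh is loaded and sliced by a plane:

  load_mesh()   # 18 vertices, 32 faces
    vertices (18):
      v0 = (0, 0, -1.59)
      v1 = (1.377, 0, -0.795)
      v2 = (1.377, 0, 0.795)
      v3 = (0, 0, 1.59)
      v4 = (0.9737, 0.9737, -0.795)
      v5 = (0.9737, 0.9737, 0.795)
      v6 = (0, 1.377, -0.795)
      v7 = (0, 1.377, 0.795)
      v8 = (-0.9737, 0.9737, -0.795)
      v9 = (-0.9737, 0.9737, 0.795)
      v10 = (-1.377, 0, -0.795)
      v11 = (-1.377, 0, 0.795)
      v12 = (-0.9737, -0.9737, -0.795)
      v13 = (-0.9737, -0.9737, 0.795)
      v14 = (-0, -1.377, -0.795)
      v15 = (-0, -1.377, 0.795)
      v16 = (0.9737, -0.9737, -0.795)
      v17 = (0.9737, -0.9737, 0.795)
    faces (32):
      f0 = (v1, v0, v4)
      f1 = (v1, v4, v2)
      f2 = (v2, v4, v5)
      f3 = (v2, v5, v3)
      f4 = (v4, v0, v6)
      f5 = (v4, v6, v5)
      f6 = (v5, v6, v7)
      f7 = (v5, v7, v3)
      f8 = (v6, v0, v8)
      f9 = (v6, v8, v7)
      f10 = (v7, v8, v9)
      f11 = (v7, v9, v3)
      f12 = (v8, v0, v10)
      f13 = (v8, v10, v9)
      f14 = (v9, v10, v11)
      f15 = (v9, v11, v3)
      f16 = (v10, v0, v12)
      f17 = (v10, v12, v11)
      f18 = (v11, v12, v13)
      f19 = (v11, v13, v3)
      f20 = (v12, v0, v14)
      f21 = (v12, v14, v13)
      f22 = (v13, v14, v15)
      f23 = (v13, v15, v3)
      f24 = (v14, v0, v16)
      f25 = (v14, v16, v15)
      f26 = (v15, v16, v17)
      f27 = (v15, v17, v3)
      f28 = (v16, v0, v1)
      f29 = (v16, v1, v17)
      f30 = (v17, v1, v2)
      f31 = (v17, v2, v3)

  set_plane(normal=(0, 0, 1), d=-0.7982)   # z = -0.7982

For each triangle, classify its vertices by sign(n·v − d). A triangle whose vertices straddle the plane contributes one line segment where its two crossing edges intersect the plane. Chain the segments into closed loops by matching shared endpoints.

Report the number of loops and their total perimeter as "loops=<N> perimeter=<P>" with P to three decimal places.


loops=1 perimeter=8.397

Straddling triangles (8 of 32):
  (v1,v0,v4) [+-+] → (1.37146, 0, -0.7982)–(0.969781, 0.969781, -0.7982)  len=1.0497
  (v4,v0,v6) [+-+] → (0.969781, 0.969781, -0.7982)–(0, 1.37146, -0.7982)  len=1.0497
  (v6,v0,v8) [+-+] → (0, 1.37146, -0.7982)–(-0.969781, 0.969781, -0.7982)  len=1.0497
  (v8,v0,v10) [+-+] → (-0.969781, 0.969781, -0.7982)–(-1.37146, 0, -0.7982)  len=1.0497
  (v10,v0,v12) [+-+] → (-1.37146, 0, -0.7982)–(-0.969781, -0.969781, -0.7982)  len=1.0497
  (v12,v0,v14) [+-+] → (-0.969781, -0.969781, -0.7982)–(0, -1.37146, -0.7982)  len=1.0497
  (v14,v0,v16) [+-+] → (0, -1.37146, -0.7982)–(0.969781, -0.969781, -0.7982)  len=1.0497
  (v16,v0,v1) [+-+] → (0.969781, -0.969781, -0.7982)–(1.37146, 0, -0.7982)  len=1.0497

Chained into 1 loop(s):
  loop 1: 8 segments, perimeter = 8.3974
Total perimeter = 8.397


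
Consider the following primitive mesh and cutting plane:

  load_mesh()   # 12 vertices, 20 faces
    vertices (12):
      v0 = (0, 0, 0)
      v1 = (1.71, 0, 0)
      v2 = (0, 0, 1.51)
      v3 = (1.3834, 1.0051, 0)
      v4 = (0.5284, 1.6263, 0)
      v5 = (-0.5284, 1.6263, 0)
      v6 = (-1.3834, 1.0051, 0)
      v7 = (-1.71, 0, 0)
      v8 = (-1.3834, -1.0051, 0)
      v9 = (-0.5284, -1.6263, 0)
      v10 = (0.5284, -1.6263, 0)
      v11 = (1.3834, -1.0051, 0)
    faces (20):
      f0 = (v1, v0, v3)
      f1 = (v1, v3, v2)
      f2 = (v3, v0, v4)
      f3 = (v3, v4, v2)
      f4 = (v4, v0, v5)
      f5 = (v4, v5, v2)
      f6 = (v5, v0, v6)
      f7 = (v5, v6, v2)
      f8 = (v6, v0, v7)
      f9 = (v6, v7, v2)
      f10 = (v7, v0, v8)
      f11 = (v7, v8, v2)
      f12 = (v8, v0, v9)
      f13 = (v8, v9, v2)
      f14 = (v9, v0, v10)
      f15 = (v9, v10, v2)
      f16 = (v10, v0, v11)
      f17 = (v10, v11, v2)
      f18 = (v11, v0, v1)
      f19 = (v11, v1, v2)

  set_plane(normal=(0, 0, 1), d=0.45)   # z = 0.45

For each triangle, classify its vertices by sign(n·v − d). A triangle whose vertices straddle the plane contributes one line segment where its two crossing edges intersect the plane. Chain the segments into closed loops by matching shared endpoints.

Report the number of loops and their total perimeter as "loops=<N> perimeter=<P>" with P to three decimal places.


Straddling triangles (10 of 20):
  (v1,v3,v2) [--+] → (0.971128, 0.705567, 0.45)–(1.2004, 0, 0.45)  len=0.7419
  (v3,v4,v2) [--+] → (0.37093, 1.14164, 0.45)–(0.971128, 0.705567, 0.45)  len=0.7419
  (v4,v5,v2) [--+] → (-0.37093, 1.14164, 0.45)–(0.37093, 1.14164, 0.45)  len=0.7419
  (v5,v6,v2) [--+] → (-0.971128, 0.705567, 0.45)–(-0.37093, 1.14164, 0.45)  len=0.7419
  (v6,v7,v2) [--+] → (-1.2004, 0, 0.45)–(-0.971128, 0.705567, 0.45)  len=0.7419
  (v7,v8,v2) [--+] → (-0.971128, -0.705567, 0.45)–(-1.2004, 0, 0.45)  len=0.7419
  (v8,v9,v2) [--+] → (-0.37093, -1.14164, 0.45)–(-0.971128, -0.705567, 0.45)  len=0.7419
  (v9,v10,v2) [--+] → (0.37093, -1.14164, 0.45)–(-0.37093, -1.14164, 0.45)  len=0.7419
  (v10,v11,v2) [--+] → (0.971128, -0.705567, 0.45)–(0.37093, -1.14164, 0.45)  len=0.7419
  (v11,v1,v2) [--+] → (1.2004, 0, 0.45)–(0.971128, -0.705567, 0.45)  len=0.7419

Chained into 1 loop(s):
  loop 1: 10 segments, perimeter = 7.4188
Total perimeter = 7.419

loops=1 perimeter=7.419


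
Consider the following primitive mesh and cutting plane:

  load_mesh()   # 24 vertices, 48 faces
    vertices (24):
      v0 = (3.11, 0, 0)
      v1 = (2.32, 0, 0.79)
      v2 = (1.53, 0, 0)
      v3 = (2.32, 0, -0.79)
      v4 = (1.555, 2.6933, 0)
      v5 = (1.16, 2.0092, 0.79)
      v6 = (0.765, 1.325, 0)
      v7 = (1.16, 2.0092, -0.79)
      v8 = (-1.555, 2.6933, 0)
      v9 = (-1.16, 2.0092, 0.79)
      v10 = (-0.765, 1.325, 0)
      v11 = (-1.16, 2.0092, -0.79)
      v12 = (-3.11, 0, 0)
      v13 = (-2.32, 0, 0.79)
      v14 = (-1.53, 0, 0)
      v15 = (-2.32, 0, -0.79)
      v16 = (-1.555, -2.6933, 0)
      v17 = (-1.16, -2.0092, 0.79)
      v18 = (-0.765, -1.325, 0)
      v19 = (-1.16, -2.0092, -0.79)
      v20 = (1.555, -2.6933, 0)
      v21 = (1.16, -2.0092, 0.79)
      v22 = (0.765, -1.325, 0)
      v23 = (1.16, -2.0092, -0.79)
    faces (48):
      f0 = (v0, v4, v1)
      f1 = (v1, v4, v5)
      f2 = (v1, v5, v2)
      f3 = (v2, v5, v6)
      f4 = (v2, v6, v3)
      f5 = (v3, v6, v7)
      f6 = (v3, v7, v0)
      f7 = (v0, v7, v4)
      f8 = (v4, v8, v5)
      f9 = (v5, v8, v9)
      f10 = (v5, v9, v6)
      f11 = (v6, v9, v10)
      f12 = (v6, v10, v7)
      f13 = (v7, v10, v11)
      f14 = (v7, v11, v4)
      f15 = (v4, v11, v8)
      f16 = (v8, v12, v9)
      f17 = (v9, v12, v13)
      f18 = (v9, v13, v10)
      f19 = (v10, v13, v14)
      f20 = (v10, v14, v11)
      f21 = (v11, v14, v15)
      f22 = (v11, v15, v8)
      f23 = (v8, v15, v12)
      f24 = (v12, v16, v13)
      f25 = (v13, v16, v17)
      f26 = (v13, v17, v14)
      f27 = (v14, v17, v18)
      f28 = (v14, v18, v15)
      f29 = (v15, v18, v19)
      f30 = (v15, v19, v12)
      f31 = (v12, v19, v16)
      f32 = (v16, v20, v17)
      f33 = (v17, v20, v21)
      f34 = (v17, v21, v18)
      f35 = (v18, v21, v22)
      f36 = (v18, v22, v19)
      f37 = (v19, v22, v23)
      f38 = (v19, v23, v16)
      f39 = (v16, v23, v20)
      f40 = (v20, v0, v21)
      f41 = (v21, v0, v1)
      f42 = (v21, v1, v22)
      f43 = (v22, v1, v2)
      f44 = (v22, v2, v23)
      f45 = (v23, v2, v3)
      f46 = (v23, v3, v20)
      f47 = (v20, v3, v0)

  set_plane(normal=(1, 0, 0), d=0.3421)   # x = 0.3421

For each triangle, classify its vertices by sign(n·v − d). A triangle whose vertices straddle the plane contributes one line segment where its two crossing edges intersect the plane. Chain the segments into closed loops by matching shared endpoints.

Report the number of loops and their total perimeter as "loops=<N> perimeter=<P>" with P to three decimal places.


Straddling triangles (16 of 48):
  (v4,v8,v5) [+-+] → (0.3421, 2.6933, 0)–(0.3421, 2.21529, 0.552011)  len=0.7302
  (v5,v8,v9) [+--] → (0.3421, 2.21529, 0.552011)–(0.3421, 2.0092, 0.79)  len=0.3148
  (v5,v9,v6) [+-+] → (0.3421, 2.0092, 0.79)–(0.3421, 1.47531, 0.173554)  len=0.8155
  (v6,v9,v10) [+--] → (0.3421, 1.47531, 0.173554)–(0.3421, 1.325, 0)  len=0.2296
  (v6,v10,v7) [+-+] → (0.3421, 1.325, 0)–(0.3421, 1.71849, -0.454342)  len=0.6011
  (v7,v10,v11) [+--] → (0.3421, 1.71849, -0.454342)–(0.3421, 2.0092, -0.79)  len=0.4440
  (v7,v11,v4) [+-+] → (0.3421, 2.0092, -0.79)–(0.3421, 2.38768, -0.352925)  len=0.5782
  (v4,v11,v8) [+--] → (0.3421, 2.38768, -0.352925)–(0.3421, 2.6933, 0)  len=0.4669
  (v16,v20,v17) [-+-] → (0.3421, -2.6933, 0)–(0.3421, -2.38768, 0.352925)  len=0.4669
  (v17,v20,v21) [-++] → (0.3421, -2.38768, 0.352925)–(0.3421, -2.0092, 0.79)  len=0.5782
  (v17,v21,v18) [-+-] → (0.3421, -2.0092, 0.79)–(0.3421, -1.71849, 0.454342)  len=0.4440
  (v18,v21,v22) [-++] → (0.3421, -1.71849, 0.454342)–(0.3421, -1.325, 0)  len=0.6011
  (v18,v22,v19) [-+-] → (0.3421, -1.325, 0)–(0.3421, -1.47531, -0.173554)  len=0.2296
  (v19,v22,v23) [-++] → (0.3421, -1.47531, -0.173554)–(0.3421, -2.0092, -0.79)  len=0.8155
  (v19,v23,v16) [-+-] → (0.3421, -2.0092, -0.79)–(0.3421, -2.21529, -0.552011)  len=0.3148
  (v16,v23,v20) [-++] → (0.3421, -2.21529, -0.552011)–(0.3421, -2.6933, 0)  len=0.7302

Chained into 2 loop(s):
  loop 1: 8 segments, perimeter = 4.1803
  loop 2: 8 segments, perimeter = 4.1803
Total perimeter = 8.361

loops=2 perimeter=8.361


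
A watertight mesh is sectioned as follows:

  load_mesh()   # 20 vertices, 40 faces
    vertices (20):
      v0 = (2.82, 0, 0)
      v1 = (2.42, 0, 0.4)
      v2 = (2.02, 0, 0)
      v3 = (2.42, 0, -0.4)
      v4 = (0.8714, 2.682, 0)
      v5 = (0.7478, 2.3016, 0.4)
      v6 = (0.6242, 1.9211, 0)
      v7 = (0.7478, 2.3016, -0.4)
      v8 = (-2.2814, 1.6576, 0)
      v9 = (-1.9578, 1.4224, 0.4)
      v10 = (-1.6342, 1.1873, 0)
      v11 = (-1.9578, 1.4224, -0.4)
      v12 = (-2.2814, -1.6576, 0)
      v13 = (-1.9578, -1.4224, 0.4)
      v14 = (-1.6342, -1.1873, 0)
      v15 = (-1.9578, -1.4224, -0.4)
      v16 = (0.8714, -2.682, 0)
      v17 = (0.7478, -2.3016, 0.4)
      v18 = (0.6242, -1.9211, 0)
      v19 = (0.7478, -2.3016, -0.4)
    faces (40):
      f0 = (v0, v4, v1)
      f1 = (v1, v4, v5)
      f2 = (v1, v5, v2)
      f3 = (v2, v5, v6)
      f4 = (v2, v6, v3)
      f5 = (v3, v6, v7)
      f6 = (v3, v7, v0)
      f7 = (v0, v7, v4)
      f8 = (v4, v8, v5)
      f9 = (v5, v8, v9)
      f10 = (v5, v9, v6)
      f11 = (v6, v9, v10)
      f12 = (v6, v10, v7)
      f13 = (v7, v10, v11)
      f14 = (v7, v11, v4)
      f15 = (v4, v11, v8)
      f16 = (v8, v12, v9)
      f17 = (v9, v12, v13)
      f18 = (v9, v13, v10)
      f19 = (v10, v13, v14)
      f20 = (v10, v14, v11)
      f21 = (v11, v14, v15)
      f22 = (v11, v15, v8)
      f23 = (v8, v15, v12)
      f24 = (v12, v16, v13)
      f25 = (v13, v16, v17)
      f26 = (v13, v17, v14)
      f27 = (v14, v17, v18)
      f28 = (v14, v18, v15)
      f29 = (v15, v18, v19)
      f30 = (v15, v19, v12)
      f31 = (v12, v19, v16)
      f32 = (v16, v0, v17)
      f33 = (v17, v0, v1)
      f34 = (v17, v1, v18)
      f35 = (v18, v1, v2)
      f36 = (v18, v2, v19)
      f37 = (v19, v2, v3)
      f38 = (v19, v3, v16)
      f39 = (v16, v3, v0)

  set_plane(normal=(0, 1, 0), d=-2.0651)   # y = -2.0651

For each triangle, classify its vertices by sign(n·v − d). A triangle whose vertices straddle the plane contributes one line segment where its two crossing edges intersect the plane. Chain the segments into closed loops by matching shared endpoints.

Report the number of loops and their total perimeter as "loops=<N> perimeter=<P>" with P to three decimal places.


loops=1 perimeter=5.470

Straddling triangles (14 of 40):
  (v12,v16,v13) [+-+] → (-1.02724, -2.0651, 0)–(-0.514225, -2.0651, 0.195903)  len=0.5491
  (v13,v16,v17) [+--] → (-0.514225, -2.0651, 0.195903)–(0.0200084, -2.0651, 0.4)  len=0.5719
  (v13,v17,v14) [+-+] → (0.0200084, -2.0651, 0.4)–(0.242242, -2.0651, 0.315104)  len=0.2379
  (v14,v17,v18) [+-+] → (0.242242, -2.0651, 0.315104)–(0.670976, -2.0651, 0.15138)  len=0.4589
  (v15,v18,v19) [++-] → (0.670976, -2.0651, -0.15138)–(0.0200084, -2.0651, -0.4)  len=0.6968
  (v15,v19,v12) [+-+] → (0.0200084, -2.0651, -0.4)–(-0.364631, -2.0651, -0.253106)  len=0.4117
  (v12,v19,v16) [+--] → (-0.364631, -2.0651, -0.253106)–(-1.02724, -2.0651, 0)  len=0.7093
  (v16,v0,v17) [-+-] → (1.31961, -2.0651, 0)–(0.960728, -2.0651, 0.358898)  len=0.5075
  (v17,v0,v1) [-++] → (0.960728, -2.0651, 0.358898)–(0.919626, -2.0651, 0.4)  len=0.0581
  (v17,v1,v18) [-++] → (0.919626, -2.0651, 0.4)–(0.670976, -2.0651, 0.15138)  len=0.3516
  (v18,v2,v19) [++-] → (0.878524, -2.0651, -0.358898)–(0.670976, -2.0651, -0.15138)  len=0.2935
  (v19,v2,v3) [-++] → (0.878524, -2.0651, -0.358898)–(0.919626, -2.0651, -0.4)  len=0.0581
  (v19,v3,v16) [-+-] → (0.919626, -2.0651, -0.4)–(1.2276, -2.0651, -0.092006)  len=0.4356
  (v16,v3,v0) [-++] → (1.2276, -2.0651, -0.092006)–(1.31961, -2.0651, 0)  len=0.1301

Chained into 1 loop(s):
  loop 1: 14 segments, perimeter = 5.4703
Total perimeter = 5.470


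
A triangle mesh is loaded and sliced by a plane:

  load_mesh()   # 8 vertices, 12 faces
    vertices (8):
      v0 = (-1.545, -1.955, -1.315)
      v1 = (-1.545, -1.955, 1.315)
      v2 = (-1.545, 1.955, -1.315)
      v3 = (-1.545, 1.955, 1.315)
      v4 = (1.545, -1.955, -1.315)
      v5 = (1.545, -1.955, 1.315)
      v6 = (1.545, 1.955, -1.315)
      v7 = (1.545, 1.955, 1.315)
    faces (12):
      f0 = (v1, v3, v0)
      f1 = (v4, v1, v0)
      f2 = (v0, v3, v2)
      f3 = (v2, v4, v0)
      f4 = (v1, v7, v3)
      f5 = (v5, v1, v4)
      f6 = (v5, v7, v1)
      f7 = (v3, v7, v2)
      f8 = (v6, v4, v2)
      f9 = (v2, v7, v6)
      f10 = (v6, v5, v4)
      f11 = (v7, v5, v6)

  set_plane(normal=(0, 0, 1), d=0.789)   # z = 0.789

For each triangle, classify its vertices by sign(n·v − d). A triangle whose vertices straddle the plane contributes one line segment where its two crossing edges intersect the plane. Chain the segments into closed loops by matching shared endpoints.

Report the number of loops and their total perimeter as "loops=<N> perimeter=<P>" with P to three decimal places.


Straddling triangles (8 of 12):
  (v1,v3,v0) [++-] → (-1.545, 1.173, 0.789)–(-1.545, -1.955, 0.789)  len=3.1280
  (v4,v1,v0) [-+-] → (-0.927, -1.955, 0.789)–(-1.545, -1.955, 0.789)  len=0.6180
  (v0,v3,v2) [-+-] → (-1.545, 1.173, 0.789)–(-1.545, 1.955, 0.789)  len=0.7820
  (v5,v1,v4) [++-] → (-0.927, -1.955, 0.789)–(1.545, -1.955, 0.789)  len=2.4720
  (v3,v7,v2) [++-] → (0.927, 1.955, 0.789)–(-1.545, 1.955, 0.789)  len=2.4720
  (v2,v7,v6) [-+-] → (0.927, 1.955, 0.789)–(1.545, 1.955, 0.789)  len=0.6180
  (v6,v5,v4) [-+-] → (1.545, -1.173, 0.789)–(1.545, -1.955, 0.789)  len=0.7820
  (v7,v5,v6) [++-] → (1.545, -1.173, 0.789)–(1.545, 1.955, 0.789)  len=3.1280

Chained into 1 loop(s):
  loop 1: 8 segments, perimeter = 14.0000
Total perimeter = 14.000

loops=1 perimeter=14.000


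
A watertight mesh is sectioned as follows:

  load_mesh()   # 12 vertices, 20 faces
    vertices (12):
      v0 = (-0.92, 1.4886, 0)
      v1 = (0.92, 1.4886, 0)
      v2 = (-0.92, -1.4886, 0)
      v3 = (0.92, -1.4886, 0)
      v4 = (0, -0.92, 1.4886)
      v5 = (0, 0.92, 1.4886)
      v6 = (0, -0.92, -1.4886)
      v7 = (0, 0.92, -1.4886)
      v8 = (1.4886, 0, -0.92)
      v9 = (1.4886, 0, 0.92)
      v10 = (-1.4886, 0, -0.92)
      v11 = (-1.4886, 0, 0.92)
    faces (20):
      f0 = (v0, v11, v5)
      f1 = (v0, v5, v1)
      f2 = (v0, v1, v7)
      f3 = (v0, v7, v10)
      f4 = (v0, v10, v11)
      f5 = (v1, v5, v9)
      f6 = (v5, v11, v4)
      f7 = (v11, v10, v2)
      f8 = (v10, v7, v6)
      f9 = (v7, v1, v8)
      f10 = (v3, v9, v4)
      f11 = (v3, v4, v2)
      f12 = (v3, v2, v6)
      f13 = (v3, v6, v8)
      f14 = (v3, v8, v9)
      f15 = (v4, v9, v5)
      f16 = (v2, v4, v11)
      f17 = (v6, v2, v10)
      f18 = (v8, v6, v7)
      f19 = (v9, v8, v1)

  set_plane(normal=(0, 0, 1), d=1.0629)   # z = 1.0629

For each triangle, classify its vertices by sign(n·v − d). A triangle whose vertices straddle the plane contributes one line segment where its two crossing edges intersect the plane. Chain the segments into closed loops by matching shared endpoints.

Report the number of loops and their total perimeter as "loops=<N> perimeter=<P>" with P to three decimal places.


Straddling triangles (8 of 20):
  (v0,v11,v5) [--+] → (-1.11449, 0.231214, 1.0629)–(-0.263096, 1.0826, 1.0629)  len=1.2040
  (v0,v5,v1) [-+-] → (-0.263096, 1.0826, 1.0629)–(0.263096, 1.0826, 1.0629)  len=0.5262
  (v1,v5,v9) [-+-] → (0.263096, 1.0826, 1.0629)–(1.11449, 0.231214, 1.0629)  len=1.2040
  (v5,v11,v4) [+-+] → (-1.11449, 0.231214, 1.0629)–(-1.11449, -0.231214, 1.0629)  len=0.4624
  (v3,v9,v4) [--+] → (1.11449, -0.231214, 1.0629)–(0.263096, -1.0826, 1.0629)  len=1.2040
  (v3,v4,v2) [-+-] → (0.263096, -1.0826, 1.0629)–(-0.263096, -1.0826, 1.0629)  len=0.5262
  (v4,v9,v5) [+-+] → (1.11449, -0.231214, 1.0629)–(1.11449, 0.231214, 1.0629)  len=0.4624
  (v2,v4,v11) [-+-] → (-0.263096, -1.0826, 1.0629)–(-1.11449, -0.231214, 1.0629)  len=1.2040

Chained into 1 loop(s):
  loop 1: 8 segments, perimeter = 6.7934
Total perimeter = 6.793

loops=1 perimeter=6.793


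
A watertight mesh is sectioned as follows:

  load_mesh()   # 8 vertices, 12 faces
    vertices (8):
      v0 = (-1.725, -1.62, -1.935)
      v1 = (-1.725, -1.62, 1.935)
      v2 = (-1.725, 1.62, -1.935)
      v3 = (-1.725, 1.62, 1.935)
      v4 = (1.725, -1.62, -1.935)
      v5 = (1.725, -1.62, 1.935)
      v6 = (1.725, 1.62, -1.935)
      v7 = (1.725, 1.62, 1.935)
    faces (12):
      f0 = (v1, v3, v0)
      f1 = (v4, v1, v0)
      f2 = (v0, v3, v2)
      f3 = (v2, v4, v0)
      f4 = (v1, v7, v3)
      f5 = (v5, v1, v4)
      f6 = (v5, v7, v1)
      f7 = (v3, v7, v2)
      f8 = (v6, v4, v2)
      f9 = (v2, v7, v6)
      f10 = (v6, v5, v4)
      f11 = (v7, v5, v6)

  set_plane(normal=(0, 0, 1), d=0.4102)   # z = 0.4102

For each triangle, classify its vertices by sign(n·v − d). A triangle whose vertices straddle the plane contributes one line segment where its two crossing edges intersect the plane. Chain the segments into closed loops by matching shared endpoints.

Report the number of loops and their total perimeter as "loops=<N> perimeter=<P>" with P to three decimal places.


Straddling triangles (8 of 12):
  (v1,v3,v0) [++-] → (-1.725, 0.343423, 0.4102)–(-1.725, -1.62, 0.4102)  len=1.9634
  (v4,v1,v0) [-+-] → (-0.365682, -1.62, 0.4102)–(-1.725, -1.62, 0.4102)  len=1.3593
  (v0,v3,v2) [-+-] → (-1.725, 0.343423, 0.4102)–(-1.725, 1.62, 0.4102)  len=1.2766
  (v5,v1,v4) [++-] → (-0.365682, -1.62, 0.4102)–(1.725, -1.62, 0.4102)  len=2.0907
  (v3,v7,v2) [++-] → (0.365682, 1.62, 0.4102)–(-1.725, 1.62, 0.4102)  len=2.0907
  (v2,v7,v6) [-+-] → (0.365682, 1.62, 0.4102)–(1.725, 1.62, 0.4102)  len=1.3593
  (v6,v5,v4) [-+-] → (1.725, -0.343423, 0.4102)–(1.725, -1.62, 0.4102)  len=1.2766
  (v7,v5,v6) [++-] → (1.725, -0.343423, 0.4102)–(1.725, 1.62, 0.4102)  len=1.9634

Chained into 1 loop(s):
  loop 1: 8 segments, perimeter = 13.3800
Total perimeter = 13.380

loops=1 perimeter=13.380


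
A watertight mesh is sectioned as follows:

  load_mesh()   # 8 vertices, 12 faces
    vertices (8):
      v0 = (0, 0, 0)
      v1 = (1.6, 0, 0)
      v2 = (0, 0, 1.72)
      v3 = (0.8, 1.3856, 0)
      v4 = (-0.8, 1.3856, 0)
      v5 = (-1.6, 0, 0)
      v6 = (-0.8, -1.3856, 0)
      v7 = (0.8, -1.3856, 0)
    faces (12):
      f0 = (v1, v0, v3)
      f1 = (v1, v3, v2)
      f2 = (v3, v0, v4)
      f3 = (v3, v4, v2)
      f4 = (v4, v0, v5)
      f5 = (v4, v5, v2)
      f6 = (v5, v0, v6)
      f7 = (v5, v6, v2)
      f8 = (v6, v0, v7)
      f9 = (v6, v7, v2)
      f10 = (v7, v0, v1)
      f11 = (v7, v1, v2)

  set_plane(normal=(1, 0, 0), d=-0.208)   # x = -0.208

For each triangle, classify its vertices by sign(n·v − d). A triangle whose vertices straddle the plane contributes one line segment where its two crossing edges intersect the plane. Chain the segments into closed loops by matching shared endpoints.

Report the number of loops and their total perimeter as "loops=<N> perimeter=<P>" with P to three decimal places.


Straddling triangles (8 of 12):
  (v3,v0,v4) [++-] → (-0.208, 0.360256, 0)–(-0.208, 1.3856, 0)  len=1.0253
  (v3,v4,v2) [+-+] → (-0.208, 1.3856, 0)–(-0.208, 0.360256, 1.2728)  len=1.6344
  (v4,v0,v5) [-+-] → (-0.208, 0.360256, 0)–(-0.208, 0, 0)  len=0.3603
  (v4,v5,v2) [--+] → (-0.208, 0, 1.4964)–(-0.208, 0.360256, 1.2728)  len=0.4240
  (v5,v0,v6) [-+-] → (-0.208, 0, 0)–(-0.208, -0.360256, 0)  len=0.3603
  (v5,v6,v2) [--+] → (-0.208, -0.360256, 1.2728)–(-0.208, 0, 1.4964)  len=0.4240
  (v6,v0,v7) [-++] → (-0.208, -0.360256, 0)–(-0.208, -1.3856, 0)  len=1.0253
  (v6,v7,v2) [-++] → (-0.208, -1.3856, 0)–(-0.208, -0.360256, 1.2728)  len=1.6344

Chained into 1 loop(s):
  loop 1: 8 segments, perimeter = 6.8881
Total perimeter = 6.888

loops=1 perimeter=6.888


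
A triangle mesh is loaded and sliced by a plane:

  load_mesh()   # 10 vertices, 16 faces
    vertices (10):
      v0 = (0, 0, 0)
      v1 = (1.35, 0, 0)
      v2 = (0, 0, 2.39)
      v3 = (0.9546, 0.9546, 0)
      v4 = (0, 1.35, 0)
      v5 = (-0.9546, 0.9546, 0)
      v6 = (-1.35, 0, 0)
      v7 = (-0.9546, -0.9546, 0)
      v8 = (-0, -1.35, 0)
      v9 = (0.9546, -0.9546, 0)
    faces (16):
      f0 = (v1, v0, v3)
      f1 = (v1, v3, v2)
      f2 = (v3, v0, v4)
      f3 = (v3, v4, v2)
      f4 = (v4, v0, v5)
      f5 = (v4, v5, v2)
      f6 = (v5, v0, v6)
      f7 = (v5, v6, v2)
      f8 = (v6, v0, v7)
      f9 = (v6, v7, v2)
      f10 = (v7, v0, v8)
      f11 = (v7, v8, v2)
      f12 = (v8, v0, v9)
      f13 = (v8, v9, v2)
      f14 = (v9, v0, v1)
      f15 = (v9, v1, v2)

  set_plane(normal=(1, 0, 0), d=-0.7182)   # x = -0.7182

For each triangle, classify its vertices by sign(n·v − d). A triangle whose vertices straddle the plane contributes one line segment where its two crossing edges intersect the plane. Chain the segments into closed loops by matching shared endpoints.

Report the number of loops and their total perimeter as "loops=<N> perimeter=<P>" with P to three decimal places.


Straddling triangles (8 of 16):
  (v4,v0,v5) [++-] → (-0.7182, 0.7182, 0)–(-0.7182, 1.05252, 0)  len=0.3343
  (v4,v5,v2) [+-+] → (-0.7182, 1.05252, 0)–(-0.7182, 0.7182, 0.591867)  len=0.6798
  (v5,v0,v6) [-+-] → (-0.7182, 0.7182, 0)–(-0.7182, 0, 0)  len=0.7182
  (v5,v6,v2) [--+] → (-0.7182, 0, 1.11852)–(-0.7182, 0.7182, 0.591867)  len=0.8906
  (v6,v0,v7) [-+-] → (-0.7182, 0, 0)–(-0.7182, -0.7182, 0)  len=0.7182
  (v6,v7,v2) [--+] → (-0.7182, -0.7182, 0.591867)–(-0.7182, 0, 1.11852)  len=0.8906
  (v7,v0,v8) [-++] → (-0.7182, -0.7182, 0)–(-0.7182, -1.05252, 0)  len=0.3343
  (v7,v8,v2) [-++] → (-0.7182, -1.05252, 0)–(-0.7182, -0.7182, 0.591867)  len=0.6798

Chained into 1 loop(s):
  loop 1: 8 segments, perimeter = 5.2458
Total perimeter = 5.246

loops=1 perimeter=5.246


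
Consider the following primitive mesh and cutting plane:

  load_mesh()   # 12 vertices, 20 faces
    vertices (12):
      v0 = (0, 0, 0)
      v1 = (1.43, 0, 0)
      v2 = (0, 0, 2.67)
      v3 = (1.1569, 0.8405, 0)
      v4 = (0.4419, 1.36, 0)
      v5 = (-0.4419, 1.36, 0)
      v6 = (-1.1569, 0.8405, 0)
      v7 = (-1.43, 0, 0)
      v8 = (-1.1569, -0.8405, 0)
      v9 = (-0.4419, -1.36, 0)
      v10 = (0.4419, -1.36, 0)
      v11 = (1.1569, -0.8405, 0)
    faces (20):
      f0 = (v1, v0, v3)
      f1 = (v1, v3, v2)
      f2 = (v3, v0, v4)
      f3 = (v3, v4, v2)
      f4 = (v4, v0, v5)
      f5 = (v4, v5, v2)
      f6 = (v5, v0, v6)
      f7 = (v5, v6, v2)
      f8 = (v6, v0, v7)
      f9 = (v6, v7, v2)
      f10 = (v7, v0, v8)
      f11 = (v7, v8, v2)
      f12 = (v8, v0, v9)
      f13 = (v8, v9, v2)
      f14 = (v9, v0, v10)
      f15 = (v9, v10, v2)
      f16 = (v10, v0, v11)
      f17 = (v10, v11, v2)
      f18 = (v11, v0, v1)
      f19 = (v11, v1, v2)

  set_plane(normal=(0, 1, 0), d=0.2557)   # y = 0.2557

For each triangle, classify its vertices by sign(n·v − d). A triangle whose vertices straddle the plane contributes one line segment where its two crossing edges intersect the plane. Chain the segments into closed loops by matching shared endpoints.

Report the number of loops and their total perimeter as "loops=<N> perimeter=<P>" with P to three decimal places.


loops=1 perimeter=7.896

Straddling triangles (10 of 20):
  (v1,v0,v3) [--+] → (0.351956, 0.2557, 0)–(1.34692, 0.2557, 0)  len=0.9950
  (v1,v3,v2) [-+-] → (1.34692, 0.2557, 0)–(0.351956, 0.2557, 1.85772)  len=2.1074
  (v3,v0,v4) [+-+] → (0.351956, 0.2557, 0)–(0.0830837, 0.2557, 0)  len=0.2689
  (v3,v4,v2) [++-] → (0.0830837, 0.2557, 2.168)–(0.351956, 0.2557, 1.85772)  len=0.4106
  (v4,v0,v5) [+-+] → (0.0830837, 0.2557, 0)–(-0.0830837, 0.2557, 0)  len=0.1662
  (v4,v5,v2) [++-] → (-0.0830837, 0.2557, 2.168)–(0.0830837, 0.2557, 2.168)  len=0.1662
  (v5,v0,v6) [+-+] → (-0.0830837, 0.2557, 0)–(-0.351956, 0.2557, 0)  len=0.2689
  (v5,v6,v2) [++-] → (-0.351956, 0.2557, 1.85772)–(-0.0830837, 0.2557, 2.168)  len=0.4106
  (v6,v0,v7) [+--] → (-0.351956, 0.2557, 0)–(-1.34692, 0.2557, 0)  len=0.9950
  (v6,v7,v2) [+--] → (-1.34692, 0.2557, 0)–(-0.351956, 0.2557, 1.85772)  len=2.1074

Chained into 1 loop(s):
  loop 1: 10 segments, perimeter = 7.8959
Total perimeter = 7.896
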